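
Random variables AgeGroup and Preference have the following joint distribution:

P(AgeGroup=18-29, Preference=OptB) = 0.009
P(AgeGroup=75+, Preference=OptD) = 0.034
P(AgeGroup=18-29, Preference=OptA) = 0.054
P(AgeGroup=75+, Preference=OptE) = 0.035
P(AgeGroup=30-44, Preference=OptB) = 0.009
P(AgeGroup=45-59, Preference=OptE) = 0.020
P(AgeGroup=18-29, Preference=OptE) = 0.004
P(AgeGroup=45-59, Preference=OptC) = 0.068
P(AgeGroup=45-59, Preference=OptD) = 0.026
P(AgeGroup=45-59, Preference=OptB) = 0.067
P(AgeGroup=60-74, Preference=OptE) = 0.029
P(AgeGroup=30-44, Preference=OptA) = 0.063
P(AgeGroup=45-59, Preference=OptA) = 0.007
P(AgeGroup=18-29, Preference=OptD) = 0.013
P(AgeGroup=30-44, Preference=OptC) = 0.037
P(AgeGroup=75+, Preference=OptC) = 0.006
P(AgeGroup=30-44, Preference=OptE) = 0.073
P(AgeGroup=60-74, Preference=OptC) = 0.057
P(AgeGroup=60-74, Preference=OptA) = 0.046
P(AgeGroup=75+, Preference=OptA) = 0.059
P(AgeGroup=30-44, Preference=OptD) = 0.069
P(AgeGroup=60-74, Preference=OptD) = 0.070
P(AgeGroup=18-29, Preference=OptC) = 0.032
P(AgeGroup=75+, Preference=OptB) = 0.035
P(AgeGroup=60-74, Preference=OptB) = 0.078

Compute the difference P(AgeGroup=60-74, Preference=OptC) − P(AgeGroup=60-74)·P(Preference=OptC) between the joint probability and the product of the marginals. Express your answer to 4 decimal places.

0.0010

P(AgeGroup=60-74) = 0.046 + 0.078 + 0.057 + 0.070 + 0.029 = 0.280.
P(Preference=OptC) = 0.032 + 0.037 + 0.068 + 0.057 + 0.006 = 0.200.
P(AgeGroup=60-74, Preference=OptC) − P(AgeGroup=60-74)P(Preference=OptC) = 0.057 − 0.280×0.200 = 0.0010.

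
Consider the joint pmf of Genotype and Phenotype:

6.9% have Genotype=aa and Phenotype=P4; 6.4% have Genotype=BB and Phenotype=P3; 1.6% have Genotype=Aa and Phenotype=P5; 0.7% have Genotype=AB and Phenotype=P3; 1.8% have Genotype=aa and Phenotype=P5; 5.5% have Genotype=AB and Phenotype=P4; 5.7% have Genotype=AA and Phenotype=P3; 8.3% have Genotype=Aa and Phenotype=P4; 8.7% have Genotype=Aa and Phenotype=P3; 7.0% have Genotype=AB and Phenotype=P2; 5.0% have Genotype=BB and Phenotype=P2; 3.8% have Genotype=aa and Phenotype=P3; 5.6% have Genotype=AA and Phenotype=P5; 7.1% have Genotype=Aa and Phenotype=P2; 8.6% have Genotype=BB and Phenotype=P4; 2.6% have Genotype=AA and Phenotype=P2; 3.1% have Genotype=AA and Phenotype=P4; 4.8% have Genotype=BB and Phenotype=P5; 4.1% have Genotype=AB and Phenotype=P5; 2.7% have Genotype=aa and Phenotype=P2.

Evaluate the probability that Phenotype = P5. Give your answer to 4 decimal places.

0.1790

P(Phenotype=P5) = 0.056 + 0.016 + 0.018 + 0.041 + 0.048 = 0.179.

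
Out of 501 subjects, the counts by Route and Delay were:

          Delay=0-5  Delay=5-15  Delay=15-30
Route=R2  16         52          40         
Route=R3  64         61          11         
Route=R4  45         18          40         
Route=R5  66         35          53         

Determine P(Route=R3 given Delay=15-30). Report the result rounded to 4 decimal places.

0.0764

Total with Delay=15-30: 40 + 11 + 40 + 53 = 144.
P(Route=R3 | Delay=15-30) = 11/144 = 0.0764.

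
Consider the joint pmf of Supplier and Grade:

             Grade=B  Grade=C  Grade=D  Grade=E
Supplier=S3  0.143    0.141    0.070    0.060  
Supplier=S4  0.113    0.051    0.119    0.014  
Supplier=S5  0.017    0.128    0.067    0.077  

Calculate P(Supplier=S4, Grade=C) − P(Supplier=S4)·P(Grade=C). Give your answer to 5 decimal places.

P(Supplier=S4) = 0.113 + 0.051 + 0.119 + 0.014 = 0.297.
P(Grade=C) = 0.141 + 0.051 + 0.128 = 0.320.
P(Supplier=S4, Grade=C) − P(Supplier=S4)P(Grade=C) = 0.051 − 0.297×0.320 = -0.04404.

-0.04404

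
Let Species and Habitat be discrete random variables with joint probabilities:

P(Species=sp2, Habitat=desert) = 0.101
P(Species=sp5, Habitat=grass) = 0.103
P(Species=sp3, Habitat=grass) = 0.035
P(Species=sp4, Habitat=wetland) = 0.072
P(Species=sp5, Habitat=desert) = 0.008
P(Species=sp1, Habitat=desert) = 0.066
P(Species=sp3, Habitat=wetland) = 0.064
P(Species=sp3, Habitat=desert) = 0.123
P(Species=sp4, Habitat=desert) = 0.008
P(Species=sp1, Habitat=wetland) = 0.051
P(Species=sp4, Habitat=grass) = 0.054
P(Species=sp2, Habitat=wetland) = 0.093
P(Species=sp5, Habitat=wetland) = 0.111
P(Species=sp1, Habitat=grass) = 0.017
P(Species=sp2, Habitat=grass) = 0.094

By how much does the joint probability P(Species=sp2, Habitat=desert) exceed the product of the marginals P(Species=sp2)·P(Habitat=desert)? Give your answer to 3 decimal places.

P(Species=sp2) = 0.094 + 0.093 + 0.101 = 0.288.
P(Habitat=desert) = 0.066 + 0.101 + 0.123 + 0.008 + 0.008 = 0.306.
P(Species=sp2, Habitat=desert) − P(Species=sp2)P(Habitat=desert) = 0.101 − 0.288×0.306 = 0.013.

0.013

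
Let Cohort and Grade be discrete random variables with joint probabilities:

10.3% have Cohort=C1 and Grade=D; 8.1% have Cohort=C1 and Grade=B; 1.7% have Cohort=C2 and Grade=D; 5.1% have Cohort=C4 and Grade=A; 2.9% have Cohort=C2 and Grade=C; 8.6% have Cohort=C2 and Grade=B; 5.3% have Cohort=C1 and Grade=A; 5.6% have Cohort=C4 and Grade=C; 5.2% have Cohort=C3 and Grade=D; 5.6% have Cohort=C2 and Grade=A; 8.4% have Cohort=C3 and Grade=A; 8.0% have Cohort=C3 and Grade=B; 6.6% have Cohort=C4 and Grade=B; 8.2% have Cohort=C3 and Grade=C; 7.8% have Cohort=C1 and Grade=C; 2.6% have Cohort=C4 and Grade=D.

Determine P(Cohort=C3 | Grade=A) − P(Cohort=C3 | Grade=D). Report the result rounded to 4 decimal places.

0.0816

P(Grade=A) = 0.053 + 0.056 + 0.084 + 0.051 = 0.244; P(Cohort=C3 | Grade=A) = 0.084/0.244 = 0.34426.
P(Grade=D) = 0.103 + 0.017 + 0.052 + 0.026 = 0.198; P(Cohort=C3 | Grade=D) = 0.052/0.198 = 0.26263.
Difference = 0.0816.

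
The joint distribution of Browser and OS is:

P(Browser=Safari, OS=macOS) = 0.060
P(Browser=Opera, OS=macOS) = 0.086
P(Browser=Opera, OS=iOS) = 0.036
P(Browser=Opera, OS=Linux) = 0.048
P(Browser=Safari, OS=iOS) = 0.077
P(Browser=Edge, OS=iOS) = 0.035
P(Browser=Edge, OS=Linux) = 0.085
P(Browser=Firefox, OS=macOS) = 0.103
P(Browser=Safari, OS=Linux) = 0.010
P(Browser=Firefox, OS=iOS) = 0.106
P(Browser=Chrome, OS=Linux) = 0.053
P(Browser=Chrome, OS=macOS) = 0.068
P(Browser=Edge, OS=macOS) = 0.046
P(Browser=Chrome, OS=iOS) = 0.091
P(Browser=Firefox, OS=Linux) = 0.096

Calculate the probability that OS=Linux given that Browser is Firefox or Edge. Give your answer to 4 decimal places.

0.3843

P(Browser=Firefox) = 0.103 + 0.096 + 0.106 = 0.305.
P(Browser=Edge) = 0.046 + 0.085 + 0.035 = 0.166.
P(Browser ∈ {Firefox, Edge}) = 0.305 + 0.166 = 0.471; P(OS=Linux, Browser ∈ {Firefox, Edge}) = 0.096 + 0.085 = 0.181.
P(OS=Linux | Browser ∈ {Firefox, Edge}) = 0.181/0.471 = 0.3843.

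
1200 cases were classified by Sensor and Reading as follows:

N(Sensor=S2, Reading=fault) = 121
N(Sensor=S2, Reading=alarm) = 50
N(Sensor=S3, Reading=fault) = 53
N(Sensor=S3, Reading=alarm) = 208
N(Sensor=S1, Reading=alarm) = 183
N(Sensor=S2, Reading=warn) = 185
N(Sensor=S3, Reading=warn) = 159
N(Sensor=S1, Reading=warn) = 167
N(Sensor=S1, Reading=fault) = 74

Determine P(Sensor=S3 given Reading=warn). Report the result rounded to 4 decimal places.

0.3112

Total with Reading=warn: 167 + 185 + 159 = 511.
P(Sensor=S3 | Reading=warn) = 159/511 = 0.3112.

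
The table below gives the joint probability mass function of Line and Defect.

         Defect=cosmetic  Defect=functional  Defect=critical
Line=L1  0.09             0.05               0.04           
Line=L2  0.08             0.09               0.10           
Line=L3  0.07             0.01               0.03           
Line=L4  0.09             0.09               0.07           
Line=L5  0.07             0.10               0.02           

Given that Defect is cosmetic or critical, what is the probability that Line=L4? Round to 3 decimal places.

P(Defect=cosmetic) = 0.09 + 0.08 + 0.07 + 0.09 + 0.07 = 0.40.
P(Defect=critical) = 0.04 + 0.10 + 0.03 + 0.07 + 0.02 = 0.26.
P(Defect ∈ {cosmetic, critical}) = 0.40 + 0.26 = 0.66; P(Line=L4, Defect ∈ {cosmetic, critical}) = 0.09 + 0.07 = 0.16.
P(Line=L4 | Defect ∈ {cosmetic, critical}) = 0.16/0.66 = 0.242.

0.242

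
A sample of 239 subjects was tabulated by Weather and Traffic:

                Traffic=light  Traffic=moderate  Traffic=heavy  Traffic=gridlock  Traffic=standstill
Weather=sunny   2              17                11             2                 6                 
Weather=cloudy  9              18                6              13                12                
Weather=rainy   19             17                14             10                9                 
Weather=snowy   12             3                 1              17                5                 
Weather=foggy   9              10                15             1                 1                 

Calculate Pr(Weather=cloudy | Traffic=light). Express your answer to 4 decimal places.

0.1765

Total with Traffic=light: 2 + 9 + 19 + 12 + 9 = 51.
P(Weather=cloudy | Traffic=light) = 9/51 = 0.1765.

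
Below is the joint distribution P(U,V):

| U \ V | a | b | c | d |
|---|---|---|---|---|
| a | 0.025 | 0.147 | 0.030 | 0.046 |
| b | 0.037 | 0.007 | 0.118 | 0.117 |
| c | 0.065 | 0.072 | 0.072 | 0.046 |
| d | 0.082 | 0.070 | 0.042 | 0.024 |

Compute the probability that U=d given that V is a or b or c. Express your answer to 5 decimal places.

P(V=a) = 0.025 + 0.037 + 0.065 + 0.082 = 0.209.
P(V=b) = 0.147 + 0.007 + 0.072 + 0.070 = 0.296.
P(V=c) = 0.030 + 0.118 + 0.072 + 0.042 = 0.262.
P(V ∈ {a, b, c}) = 0.209 + 0.296 + 0.262 = 0.767; P(U=d, V ∈ {a, b, c}) = 0.082 + 0.070 + 0.042 = 0.194.
P(U=d | V ∈ {a, b, c}) = 0.194/0.767 = 0.25293.

0.25293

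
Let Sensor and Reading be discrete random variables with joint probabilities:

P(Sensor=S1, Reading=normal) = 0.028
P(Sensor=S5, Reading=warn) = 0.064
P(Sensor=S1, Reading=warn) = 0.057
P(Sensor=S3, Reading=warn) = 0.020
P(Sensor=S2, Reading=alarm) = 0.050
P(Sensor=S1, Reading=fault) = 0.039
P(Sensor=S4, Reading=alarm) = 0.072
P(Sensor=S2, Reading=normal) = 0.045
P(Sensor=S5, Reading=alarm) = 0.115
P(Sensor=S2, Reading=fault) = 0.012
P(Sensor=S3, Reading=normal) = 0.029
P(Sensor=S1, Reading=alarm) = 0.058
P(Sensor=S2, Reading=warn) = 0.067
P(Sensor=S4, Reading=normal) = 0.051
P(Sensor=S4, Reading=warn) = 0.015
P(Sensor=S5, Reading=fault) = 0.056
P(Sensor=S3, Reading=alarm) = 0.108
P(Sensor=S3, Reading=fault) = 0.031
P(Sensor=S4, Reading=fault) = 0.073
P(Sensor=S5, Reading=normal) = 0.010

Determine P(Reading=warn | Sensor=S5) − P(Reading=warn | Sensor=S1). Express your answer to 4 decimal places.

P(Sensor=S5) = 0.010 + 0.064 + 0.115 + 0.056 = 0.245; P(Reading=warn | Sensor=S5) = 0.064/0.245 = 0.26122.
P(Sensor=S1) = 0.028 + 0.057 + 0.058 + 0.039 = 0.182; P(Reading=warn | Sensor=S1) = 0.057/0.182 = 0.31319.
Difference = -0.0520.

-0.0520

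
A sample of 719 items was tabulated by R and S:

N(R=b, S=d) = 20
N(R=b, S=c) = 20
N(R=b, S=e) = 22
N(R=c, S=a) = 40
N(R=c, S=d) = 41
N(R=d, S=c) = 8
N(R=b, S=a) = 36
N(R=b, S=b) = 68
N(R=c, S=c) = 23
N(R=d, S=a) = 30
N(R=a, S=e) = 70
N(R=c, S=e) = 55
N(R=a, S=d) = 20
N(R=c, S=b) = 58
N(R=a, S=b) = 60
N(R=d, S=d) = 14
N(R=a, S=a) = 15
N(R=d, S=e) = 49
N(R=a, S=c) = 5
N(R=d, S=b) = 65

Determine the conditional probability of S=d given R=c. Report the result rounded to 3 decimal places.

0.189

Total with R=c: 40 + 58 + 23 + 41 + 55 = 217.
P(S=d | R=c) = 41/217 = 0.189.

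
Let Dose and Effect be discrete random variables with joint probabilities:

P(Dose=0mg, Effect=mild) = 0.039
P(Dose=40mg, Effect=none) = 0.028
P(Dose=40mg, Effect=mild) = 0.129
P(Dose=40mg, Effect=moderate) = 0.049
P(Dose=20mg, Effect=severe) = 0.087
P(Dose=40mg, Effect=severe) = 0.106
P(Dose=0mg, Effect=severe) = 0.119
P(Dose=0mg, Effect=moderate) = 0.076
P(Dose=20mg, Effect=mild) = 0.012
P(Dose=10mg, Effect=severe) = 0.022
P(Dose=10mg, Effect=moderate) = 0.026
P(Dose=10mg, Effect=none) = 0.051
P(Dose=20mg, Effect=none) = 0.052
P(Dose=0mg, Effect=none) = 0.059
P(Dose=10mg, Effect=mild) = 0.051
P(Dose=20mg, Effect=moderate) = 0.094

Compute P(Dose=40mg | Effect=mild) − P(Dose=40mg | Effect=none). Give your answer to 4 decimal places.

0.4111

P(Effect=mild) = 0.039 + 0.051 + 0.012 + 0.129 = 0.231; P(Dose=40mg | Effect=mild) = 0.129/0.231 = 0.55844.
P(Effect=none) = 0.059 + 0.051 + 0.052 + 0.028 = 0.190; P(Dose=40mg | Effect=none) = 0.028/0.190 = 0.14737.
Difference = 0.4111.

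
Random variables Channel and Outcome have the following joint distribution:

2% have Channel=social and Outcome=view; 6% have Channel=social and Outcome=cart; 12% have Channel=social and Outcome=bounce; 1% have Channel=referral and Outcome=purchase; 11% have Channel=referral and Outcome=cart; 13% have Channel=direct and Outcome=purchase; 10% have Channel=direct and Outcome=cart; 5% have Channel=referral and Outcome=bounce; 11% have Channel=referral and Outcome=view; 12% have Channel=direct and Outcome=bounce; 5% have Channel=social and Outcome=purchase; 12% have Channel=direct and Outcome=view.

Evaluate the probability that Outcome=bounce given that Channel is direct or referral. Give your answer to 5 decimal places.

0.22667

P(Channel=direct) = 0.12 + 0.12 + 0.10 + 0.13 = 0.47.
P(Channel=referral) = 0.05 + 0.11 + 0.11 + 0.01 = 0.28.
P(Channel ∈ {direct, referral}) = 0.47 + 0.28 = 0.75; P(Outcome=bounce, Channel ∈ {direct, referral}) = 0.12 + 0.05 = 0.17.
P(Outcome=bounce | Channel ∈ {direct, referral}) = 0.17/0.75 = 0.22667.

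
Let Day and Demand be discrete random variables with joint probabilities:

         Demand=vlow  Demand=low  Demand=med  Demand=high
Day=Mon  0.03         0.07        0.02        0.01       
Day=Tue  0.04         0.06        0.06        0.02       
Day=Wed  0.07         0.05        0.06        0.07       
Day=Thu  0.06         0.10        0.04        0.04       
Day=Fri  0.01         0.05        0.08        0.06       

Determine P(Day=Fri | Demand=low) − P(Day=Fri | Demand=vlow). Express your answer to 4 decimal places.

0.1039

P(Demand=low) = 0.07 + 0.06 + 0.05 + 0.10 + 0.05 = 0.33; P(Day=Fri | Demand=low) = 0.05/0.33 = 0.15152.
P(Demand=vlow) = 0.03 + 0.04 + 0.07 + 0.06 + 0.01 = 0.21; P(Day=Fri | Demand=vlow) = 0.01/0.21 = 0.04762.
Difference = 0.1039.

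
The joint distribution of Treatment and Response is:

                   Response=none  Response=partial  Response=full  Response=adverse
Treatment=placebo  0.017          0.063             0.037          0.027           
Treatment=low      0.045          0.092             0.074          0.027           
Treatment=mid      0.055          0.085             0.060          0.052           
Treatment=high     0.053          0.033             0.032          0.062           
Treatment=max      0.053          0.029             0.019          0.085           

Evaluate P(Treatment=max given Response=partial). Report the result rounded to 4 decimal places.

P(Response=partial) = 0.063 + 0.092 + 0.085 + 0.033 + 0.029 = 0.302.
P(Treatment=max | Response=partial) = 0.029/0.302 = 0.0960.

0.0960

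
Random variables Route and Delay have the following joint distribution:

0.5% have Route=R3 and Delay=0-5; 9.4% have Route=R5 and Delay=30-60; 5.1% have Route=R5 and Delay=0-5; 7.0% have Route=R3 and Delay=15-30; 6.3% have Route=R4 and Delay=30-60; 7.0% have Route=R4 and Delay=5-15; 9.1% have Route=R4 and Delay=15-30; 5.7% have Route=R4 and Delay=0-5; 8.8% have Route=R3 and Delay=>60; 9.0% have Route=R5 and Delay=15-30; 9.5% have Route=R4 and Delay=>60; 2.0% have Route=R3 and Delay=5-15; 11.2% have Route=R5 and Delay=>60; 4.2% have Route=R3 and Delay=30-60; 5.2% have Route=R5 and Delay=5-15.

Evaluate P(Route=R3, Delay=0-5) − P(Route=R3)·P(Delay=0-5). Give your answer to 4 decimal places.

P(Route=R3) = 0.005 + 0.020 + 0.070 + 0.042 + 0.088 = 0.225.
P(Delay=0-5) = 0.005 + 0.057 + 0.051 = 0.113.
P(Route=R3, Delay=0-5) − P(Route=R3)P(Delay=0-5) = 0.005 − 0.225×0.113 = -0.0204.

-0.0204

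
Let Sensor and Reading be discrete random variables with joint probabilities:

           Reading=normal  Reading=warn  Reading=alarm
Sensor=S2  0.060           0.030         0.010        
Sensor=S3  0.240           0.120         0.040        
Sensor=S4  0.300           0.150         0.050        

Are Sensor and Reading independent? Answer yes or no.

yes

Every cell satisfies P(Sensor,Reading) = P(Sensor)·P(Reading). For instance P(Sensor=S2) = 0.100, P(Reading=normal) = 0.600, and 0.100×0.600 = 0.060 matches the joint entry. So Sensor and Reading are independent.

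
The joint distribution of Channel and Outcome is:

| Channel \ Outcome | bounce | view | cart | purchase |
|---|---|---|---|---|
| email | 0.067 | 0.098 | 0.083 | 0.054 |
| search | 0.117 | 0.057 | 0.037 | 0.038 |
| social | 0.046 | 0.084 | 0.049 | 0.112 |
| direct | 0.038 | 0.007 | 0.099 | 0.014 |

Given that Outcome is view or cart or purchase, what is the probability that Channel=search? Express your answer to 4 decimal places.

0.1803

P(Outcome=view) = 0.098 + 0.057 + 0.084 + 0.007 = 0.246.
P(Outcome=cart) = 0.083 + 0.037 + 0.049 + 0.099 = 0.268.
P(Outcome=purchase) = 0.054 + 0.038 + 0.112 + 0.014 = 0.218.
P(Outcome ∈ {view, cart, purchase}) = 0.246 + 0.268 + 0.218 = 0.732; P(Channel=search, Outcome ∈ {view, cart, purchase}) = 0.057 + 0.037 + 0.038 = 0.132.
P(Channel=search | Outcome ∈ {view, cart, purchase}) = 0.132/0.732 = 0.1803.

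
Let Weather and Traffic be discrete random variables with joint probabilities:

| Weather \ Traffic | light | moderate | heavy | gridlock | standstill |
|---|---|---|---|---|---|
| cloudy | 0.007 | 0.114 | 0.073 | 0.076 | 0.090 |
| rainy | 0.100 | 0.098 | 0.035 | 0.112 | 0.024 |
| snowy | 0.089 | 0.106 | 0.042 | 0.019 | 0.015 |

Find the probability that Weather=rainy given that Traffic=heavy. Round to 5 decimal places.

P(Traffic=heavy) = 0.073 + 0.035 + 0.042 = 0.150.
P(Weather=rainy | Traffic=heavy) = 0.035/0.150 = 0.23333.

0.23333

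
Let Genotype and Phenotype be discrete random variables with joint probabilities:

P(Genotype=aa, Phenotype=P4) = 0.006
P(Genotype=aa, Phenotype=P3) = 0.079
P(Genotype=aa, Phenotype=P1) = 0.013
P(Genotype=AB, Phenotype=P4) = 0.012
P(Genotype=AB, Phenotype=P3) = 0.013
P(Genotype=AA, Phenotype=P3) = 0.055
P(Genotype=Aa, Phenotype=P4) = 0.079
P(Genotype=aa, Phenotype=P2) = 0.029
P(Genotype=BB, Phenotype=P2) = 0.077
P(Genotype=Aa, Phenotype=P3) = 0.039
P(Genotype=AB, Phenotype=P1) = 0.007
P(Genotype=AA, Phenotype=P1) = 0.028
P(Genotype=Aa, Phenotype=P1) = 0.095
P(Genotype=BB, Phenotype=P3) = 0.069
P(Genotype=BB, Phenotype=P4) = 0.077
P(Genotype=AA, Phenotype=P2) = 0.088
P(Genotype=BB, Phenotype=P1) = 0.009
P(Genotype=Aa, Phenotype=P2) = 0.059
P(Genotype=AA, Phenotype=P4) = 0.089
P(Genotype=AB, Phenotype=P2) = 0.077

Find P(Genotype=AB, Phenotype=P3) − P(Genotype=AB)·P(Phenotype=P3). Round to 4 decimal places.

P(Genotype=AB) = 0.007 + 0.077 + 0.013 + 0.012 = 0.109.
P(Phenotype=P3) = 0.055 + 0.039 + 0.079 + 0.013 + 0.069 = 0.255.
P(Genotype=AB, Phenotype=P3) − P(Genotype=AB)P(Phenotype=P3) = 0.013 − 0.109×0.255 = -0.0148.

-0.0148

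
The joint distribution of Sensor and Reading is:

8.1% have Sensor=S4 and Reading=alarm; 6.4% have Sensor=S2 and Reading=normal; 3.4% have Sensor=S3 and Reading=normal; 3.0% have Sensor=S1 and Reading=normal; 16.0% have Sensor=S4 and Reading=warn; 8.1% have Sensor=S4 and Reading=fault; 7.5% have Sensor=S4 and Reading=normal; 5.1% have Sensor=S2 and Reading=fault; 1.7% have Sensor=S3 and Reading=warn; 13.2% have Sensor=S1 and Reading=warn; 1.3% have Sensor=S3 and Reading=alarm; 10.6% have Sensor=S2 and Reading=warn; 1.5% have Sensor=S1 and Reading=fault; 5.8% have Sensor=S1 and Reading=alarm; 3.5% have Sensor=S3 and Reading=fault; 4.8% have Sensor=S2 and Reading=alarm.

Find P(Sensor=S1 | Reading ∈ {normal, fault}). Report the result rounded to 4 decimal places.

0.1169

P(Reading=normal) = 0.030 + 0.064 + 0.034 + 0.075 = 0.203.
P(Reading=fault) = 0.015 + 0.051 + 0.035 + 0.081 = 0.182.
P(Reading ∈ {normal, fault}) = 0.203 + 0.182 = 0.385; P(Sensor=S1, Reading ∈ {normal, fault}) = 0.030 + 0.015 = 0.045.
P(Sensor=S1 | Reading ∈ {normal, fault}) = 0.045/0.385 = 0.1169.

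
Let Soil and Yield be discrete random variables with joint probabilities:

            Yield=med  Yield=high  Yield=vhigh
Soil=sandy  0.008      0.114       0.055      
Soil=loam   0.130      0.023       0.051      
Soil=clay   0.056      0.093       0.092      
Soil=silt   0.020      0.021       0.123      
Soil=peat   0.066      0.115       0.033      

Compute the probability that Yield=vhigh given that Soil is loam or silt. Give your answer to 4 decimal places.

P(Soil=loam) = 0.130 + 0.023 + 0.051 = 0.204.
P(Soil=silt) = 0.020 + 0.021 + 0.123 = 0.164.
P(Soil ∈ {loam, silt}) = 0.204 + 0.164 = 0.368; P(Yield=vhigh, Soil ∈ {loam, silt}) = 0.051 + 0.123 = 0.174.
P(Yield=vhigh | Soil ∈ {loam, silt}) = 0.174/0.368 = 0.4728.

0.4728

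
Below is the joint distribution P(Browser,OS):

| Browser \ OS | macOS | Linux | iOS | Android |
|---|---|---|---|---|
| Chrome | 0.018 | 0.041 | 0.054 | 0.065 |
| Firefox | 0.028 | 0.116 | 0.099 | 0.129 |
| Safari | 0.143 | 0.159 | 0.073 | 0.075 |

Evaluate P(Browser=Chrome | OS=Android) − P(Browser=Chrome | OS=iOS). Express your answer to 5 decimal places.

P(OS=Android) = 0.065 + 0.129 + 0.075 = 0.269; P(Browser=Chrome | OS=Android) = 0.065/0.269 = 0.241636.
P(OS=iOS) = 0.054 + 0.099 + 0.073 = 0.226; P(Browser=Chrome | OS=iOS) = 0.054/0.226 = 0.238938.
Difference = 0.00270.

0.00270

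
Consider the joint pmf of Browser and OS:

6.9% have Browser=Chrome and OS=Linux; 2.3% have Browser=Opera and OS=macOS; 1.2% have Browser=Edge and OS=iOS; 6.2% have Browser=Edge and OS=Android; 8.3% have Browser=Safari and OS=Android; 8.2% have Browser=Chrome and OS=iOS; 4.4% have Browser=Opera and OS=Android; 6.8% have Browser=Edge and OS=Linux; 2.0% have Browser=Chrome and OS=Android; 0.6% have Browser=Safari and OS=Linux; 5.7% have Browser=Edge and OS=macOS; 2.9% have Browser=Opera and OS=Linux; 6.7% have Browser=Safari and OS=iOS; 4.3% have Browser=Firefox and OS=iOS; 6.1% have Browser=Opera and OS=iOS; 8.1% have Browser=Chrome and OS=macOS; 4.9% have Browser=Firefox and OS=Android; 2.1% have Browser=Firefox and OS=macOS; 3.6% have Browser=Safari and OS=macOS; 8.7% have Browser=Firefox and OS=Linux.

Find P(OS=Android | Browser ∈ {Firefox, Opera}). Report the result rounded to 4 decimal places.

0.2605

P(Browser=Firefox) = 0.021 + 0.087 + 0.043 + 0.049 = 0.200.
P(Browser=Opera) = 0.023 + 0.029 + 0.061 + 0.044 = 0.157.
P(Browser ∈ {Firefox, Opera}) = 0.200 + 0.157 = 0.357; P(OS=Android, Browser ∈ {Firefox, Opera}) = 0.049 + 0.044 = 0.093.
P(OS=Android | Browser ∈ {Firefox, Opera}) = 0.093/0.357 = 0.2605.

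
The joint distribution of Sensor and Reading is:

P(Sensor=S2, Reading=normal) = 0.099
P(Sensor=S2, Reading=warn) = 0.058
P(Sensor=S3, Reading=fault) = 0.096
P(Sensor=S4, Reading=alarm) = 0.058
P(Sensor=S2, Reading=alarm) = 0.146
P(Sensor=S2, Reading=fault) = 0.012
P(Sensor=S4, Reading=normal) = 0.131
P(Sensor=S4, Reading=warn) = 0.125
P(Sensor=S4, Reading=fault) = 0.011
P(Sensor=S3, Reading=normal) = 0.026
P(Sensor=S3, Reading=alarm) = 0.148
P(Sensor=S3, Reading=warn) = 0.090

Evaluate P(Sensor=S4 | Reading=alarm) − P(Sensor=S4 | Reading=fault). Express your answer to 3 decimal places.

0.072

P(Reading=alarm) = 0.146 + 0.148 + 0.058 = 0.352; P(Sensor=S4 | Reading=alarm) = 0.058/0.352 = 0.1648.
P(Reading=fault) = 0.012 + 0.096 + 0.011 = 0.119; P(Sensor=S4 | Reading=fault) = 0.011/0.119 = 0.0924.
Difference = 0.072.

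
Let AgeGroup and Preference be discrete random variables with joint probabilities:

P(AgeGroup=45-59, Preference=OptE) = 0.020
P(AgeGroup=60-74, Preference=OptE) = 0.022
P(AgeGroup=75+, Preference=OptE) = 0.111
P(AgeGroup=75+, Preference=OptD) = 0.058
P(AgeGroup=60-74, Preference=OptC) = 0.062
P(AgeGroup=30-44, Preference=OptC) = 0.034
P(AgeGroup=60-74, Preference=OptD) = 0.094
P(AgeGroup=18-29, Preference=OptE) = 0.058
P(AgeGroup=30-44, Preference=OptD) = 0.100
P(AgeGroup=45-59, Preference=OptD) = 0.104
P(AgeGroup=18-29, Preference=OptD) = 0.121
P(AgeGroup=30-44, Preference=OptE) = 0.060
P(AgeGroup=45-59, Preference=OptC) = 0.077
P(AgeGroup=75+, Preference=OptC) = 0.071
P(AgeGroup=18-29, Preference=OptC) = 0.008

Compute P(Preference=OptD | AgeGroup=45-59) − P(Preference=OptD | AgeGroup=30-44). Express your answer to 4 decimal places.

P(AgeGroup=45-59) = 0.077 + 0.104 + 0.020 = 0.201; P(Preference=OptD | AgeGroup=45-59) = 0.104/0.201 = 0.51741.
P(AgeGroup=30-44) = 0.034 + 0.100 + 0.060 = 0.194; P(Preference=OptD | AgeGroup=30-44) = 0.100/0.194 = 0.51546.
Difference = 0.0019.

0.0019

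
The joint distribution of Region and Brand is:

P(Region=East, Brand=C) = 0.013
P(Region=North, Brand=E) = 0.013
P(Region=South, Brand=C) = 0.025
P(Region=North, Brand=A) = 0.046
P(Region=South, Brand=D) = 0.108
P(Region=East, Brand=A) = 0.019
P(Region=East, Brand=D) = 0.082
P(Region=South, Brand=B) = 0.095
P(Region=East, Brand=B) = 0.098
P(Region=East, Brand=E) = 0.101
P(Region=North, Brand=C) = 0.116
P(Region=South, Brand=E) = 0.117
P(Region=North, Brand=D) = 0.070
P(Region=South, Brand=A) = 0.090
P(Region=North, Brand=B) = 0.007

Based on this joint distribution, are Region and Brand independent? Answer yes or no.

no

P(Region=North) = 0.252 and P(Brand=C) = 0.154, so their product is 0.03881, but P(Region=North, Brand=C) = 0.116. Since these differ, Region and Brand are not independent.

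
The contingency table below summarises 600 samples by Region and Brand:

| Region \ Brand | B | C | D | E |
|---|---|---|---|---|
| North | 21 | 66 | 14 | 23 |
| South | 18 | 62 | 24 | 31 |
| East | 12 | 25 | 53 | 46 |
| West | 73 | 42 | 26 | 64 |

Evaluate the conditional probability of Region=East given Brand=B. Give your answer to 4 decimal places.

0.0968

Total with Brand=B: 21 + 18 + 12 + 73 = 124.
P(Region=East | Brand=B) = 12/124 = 0.0968.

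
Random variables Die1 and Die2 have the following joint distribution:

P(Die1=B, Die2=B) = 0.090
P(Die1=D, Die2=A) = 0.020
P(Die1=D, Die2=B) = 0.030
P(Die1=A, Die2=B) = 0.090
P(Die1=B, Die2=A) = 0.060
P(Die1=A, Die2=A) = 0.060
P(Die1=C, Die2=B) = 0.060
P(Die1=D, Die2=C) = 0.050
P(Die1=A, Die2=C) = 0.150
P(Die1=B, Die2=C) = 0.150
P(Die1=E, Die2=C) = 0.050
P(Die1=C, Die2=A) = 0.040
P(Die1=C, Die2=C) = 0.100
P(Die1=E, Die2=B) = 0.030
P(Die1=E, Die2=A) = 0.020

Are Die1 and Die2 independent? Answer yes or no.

Every cell satisfies P(Die1,Die2) = P(Die1)·P(Die2). For instance P(Die1=C) = 0.200, P(Die2=C) = 0.500, and 0.200×0.500 = 0.100 matches the joint entry. So Die1 and Die2 are independent.

yes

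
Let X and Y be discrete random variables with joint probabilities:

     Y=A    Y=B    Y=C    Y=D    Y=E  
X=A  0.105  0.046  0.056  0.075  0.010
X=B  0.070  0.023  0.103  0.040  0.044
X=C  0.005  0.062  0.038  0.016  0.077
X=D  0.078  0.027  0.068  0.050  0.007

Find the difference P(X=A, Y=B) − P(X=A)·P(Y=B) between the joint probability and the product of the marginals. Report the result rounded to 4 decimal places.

P(X=A) = 0.105 + 0.046 + 0.056 + 0.075 + 0.010 = 0.292.
P(Y=B) = 0.046 + 0.023 + 0.062 + 0.027 = 0.158.
P(X=A, Y=B) − P(X=A)P(Y=B) = 0.046 − 0.292×0.158 = -0.0001.

-0.0001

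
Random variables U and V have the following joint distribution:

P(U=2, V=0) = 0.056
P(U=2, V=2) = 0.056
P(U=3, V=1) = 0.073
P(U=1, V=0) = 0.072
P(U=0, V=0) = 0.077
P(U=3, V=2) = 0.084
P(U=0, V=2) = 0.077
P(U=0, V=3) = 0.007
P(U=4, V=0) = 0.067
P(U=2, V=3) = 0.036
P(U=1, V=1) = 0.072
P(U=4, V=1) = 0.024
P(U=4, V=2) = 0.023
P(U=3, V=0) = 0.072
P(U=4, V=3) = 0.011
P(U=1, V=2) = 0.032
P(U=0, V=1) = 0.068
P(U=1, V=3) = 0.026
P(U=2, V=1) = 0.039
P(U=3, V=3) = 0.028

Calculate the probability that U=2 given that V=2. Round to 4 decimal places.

P(V=2) = 0.077 + 0.032 + 0.056 + 0.084 + 0.023 = 0.272.
P(U=2 | V=2) = 0.056/0.272 = 0.2059.

0.2059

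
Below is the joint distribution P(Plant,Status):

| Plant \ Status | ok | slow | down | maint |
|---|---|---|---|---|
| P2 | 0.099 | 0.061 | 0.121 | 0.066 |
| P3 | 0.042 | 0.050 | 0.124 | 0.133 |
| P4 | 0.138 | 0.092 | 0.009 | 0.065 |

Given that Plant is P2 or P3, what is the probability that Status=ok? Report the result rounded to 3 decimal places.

0.203

P(Plant=P2) = 0.099 + 0.061 + 0.121 + 0.066 = 0.347.
P(Plant=P3) = 0.042 + 0.050 + 0.124 + 0.133 = 0.349.
P(Plant ∈ {P2, P3}) = 0.347 + 0.349 = 0.696; P(Status=ok, Plant ∈ {P2, P3}) = 0.099 + 0.042 = 0.141.
P(Status=ok | Plant ∈ {P2, P3}) = 0.141/0.696 = 0.203.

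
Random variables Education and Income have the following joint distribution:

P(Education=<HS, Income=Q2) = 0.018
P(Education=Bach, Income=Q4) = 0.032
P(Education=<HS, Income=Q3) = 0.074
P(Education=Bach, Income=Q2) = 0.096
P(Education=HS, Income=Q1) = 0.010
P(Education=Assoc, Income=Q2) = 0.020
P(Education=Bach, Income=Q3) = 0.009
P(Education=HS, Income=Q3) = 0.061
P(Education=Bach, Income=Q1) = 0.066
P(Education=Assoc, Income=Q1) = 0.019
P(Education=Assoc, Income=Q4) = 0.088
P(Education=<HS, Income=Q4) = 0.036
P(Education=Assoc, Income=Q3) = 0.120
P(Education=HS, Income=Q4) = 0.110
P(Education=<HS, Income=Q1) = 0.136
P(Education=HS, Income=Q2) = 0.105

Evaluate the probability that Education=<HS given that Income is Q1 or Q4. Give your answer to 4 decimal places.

0.3461

P(Income=Q1) = 0.136 + 0.010 + 0.019 + 0.066 = 0.231.
P(Income=Q4) = 0.036 + 0.110 + 0.088 + 0.032 = 0.266.
P(Income ∈ {Q1, Q4}) = 0.231 + 0.266 = 0.497; P(Education=<HS, Income ∈ {Q1, Q4}) = 0.136 + 0.036 = 0.172.
P(Education=<HS | Income ∈ {Q1, Q4}) = 0.172/0.497 = 0.3461.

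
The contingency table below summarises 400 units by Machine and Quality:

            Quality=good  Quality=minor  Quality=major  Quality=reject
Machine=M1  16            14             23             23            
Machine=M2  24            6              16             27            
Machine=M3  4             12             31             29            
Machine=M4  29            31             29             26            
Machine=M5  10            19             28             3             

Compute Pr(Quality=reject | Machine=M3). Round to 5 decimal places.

0.38158

Total with Machine=M3: 4 + 12 + 31 + 29 = 76.
P(Quality=reject | Machine=M3) = 29/76 = 0.38158.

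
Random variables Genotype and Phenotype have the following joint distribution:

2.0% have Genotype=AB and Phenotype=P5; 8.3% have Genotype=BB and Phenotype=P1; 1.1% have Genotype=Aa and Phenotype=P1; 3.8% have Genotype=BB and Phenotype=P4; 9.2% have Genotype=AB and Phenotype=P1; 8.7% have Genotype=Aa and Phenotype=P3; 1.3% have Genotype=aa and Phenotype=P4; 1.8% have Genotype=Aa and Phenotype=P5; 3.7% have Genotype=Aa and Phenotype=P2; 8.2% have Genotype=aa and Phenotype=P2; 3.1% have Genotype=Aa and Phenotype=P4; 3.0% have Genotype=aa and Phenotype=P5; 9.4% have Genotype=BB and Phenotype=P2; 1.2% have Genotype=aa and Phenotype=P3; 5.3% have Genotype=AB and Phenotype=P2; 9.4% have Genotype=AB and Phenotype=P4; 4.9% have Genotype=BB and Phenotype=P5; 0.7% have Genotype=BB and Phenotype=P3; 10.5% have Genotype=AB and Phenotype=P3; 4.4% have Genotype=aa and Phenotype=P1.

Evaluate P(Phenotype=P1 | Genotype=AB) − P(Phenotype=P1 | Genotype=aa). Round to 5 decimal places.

0.00965

P(Genotype=AB) = 0.092 + 0.053 + 0.105 + 0.094 + 0.020 = 0.364; P(Phenotype=P1 | Genotype=AB) = 0.092/0.364 = 0.252747.
P(Genotype=aa) = 0.044 + 0.082 + 0.012 + 0.013 + 0.030 = 0.181; P(Phenotype=P1 | Genotype=aa) = 0.044/0.181 = 0.243094.
Difference = 0.00965.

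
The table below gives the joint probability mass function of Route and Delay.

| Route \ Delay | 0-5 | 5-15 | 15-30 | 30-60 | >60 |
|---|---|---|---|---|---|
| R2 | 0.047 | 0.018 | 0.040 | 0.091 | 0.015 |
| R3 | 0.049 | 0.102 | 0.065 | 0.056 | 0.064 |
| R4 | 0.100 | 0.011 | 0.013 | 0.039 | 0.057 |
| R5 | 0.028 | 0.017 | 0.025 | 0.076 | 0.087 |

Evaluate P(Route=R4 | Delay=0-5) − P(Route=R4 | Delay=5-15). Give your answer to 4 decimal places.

P(Delay=0-5) = 0.047 + 0.049 + 0.100 + 0.028 = 0.224; P(Route=R4 | Delay=0-5) = 0.100/0.224 = 0.44643.
P(Delay=5-15) = 0.018 + 0.102 + 0.011 + 0.017 = 0.148; P(Route=R4 | Delay=5-15) = 0.011/0.148 = 0.07432.
Difference = 0.3721.

0.3721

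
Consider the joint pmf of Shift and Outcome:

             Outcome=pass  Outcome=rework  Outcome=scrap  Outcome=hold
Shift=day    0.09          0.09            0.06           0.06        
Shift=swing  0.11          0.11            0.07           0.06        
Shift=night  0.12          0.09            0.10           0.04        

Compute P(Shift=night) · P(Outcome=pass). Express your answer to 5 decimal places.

P(Shift=night) = 0.12 + 0.09 + 0.10 + 0.04 = 0.35.
P(Outcome=pass) = 0.09 + 0.11 + 0.12 = 0.32.
Product: 0.35 × 0.32 = 0.11200.

0.11200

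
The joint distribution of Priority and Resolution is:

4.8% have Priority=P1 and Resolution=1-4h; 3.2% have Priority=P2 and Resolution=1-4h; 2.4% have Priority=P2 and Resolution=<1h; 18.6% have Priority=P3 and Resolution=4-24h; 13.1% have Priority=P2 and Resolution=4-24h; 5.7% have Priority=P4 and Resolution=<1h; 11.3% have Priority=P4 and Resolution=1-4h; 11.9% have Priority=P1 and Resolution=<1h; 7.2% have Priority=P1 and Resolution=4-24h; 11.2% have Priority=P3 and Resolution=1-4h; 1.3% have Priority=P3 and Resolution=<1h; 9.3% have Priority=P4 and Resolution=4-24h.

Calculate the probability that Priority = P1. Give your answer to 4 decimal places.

P(Priority=P1) = 0.119 + 0.048 + 0.072 = 0.239.

0.2390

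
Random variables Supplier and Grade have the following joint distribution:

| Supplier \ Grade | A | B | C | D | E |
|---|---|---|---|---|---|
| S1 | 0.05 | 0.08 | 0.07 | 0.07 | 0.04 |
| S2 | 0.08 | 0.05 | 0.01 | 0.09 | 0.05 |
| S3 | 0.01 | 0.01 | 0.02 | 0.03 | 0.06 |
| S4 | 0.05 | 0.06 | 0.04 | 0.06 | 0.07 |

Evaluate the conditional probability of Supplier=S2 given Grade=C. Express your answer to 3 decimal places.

0.071

P(Grade=C) = 0.07 + 0.01 + 0.02 + 0.04 = 0.14.
P(Supplier=S2 | Grade=C) = 0.01/0.14 = 0.071.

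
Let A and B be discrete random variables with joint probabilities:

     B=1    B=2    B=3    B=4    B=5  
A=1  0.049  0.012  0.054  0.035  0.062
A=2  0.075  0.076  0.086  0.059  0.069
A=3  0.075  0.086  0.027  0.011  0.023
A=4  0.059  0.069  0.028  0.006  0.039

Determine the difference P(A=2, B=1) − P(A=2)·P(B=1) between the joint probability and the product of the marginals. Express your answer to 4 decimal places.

-0.0192

P(A=2) = 0.075 + 0.076 + 0.086 + 0.059 + 0.069 = 0.365.
P(B=1) = 0.049 + 0.075 + 0.075 + 0.059 = 0.258.
P(A=2, B=1) − P(A=2)P(B=1) = 0.075 − 0.365×0.258 = -0.0192.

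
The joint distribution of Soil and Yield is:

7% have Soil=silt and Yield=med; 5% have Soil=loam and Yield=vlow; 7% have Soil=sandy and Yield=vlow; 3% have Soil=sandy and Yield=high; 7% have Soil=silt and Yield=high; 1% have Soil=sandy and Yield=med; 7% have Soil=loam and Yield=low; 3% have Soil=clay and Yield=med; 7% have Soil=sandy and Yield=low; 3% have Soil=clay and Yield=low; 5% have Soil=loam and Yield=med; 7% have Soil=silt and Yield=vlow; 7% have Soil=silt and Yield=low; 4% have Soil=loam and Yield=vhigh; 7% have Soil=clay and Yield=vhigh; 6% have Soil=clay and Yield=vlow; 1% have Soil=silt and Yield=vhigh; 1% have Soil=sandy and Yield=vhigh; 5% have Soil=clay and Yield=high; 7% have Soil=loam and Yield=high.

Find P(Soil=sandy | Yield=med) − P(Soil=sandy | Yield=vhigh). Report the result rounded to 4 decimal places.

-0.0144

P(Yield=med) = 0.01 + 0.05 + 0.03 + 0.07 = 0.16; P(Soil=sandy | Yield=med) = 0.01/0.16 = 0.06250.
P(Yield=vhigh) = 0.01 + 0.04 + 0.07 + 0.01 = 0.13; P(Soil=sandy | Yield=vhigh) = 0.01/0.13 = 0.07692.
Difference = -0.0144.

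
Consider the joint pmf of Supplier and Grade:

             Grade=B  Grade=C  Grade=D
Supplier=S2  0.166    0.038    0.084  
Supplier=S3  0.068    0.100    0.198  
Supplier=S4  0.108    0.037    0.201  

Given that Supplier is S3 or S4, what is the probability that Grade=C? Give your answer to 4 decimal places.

0.1924

P(Supplier=S3) = 0.068 + 0.100 + 0.198 = 0.366.
P(Supplier=S4) = 0.108 + 0.037 + 0.201 = 0.346.
P(Supplier ∈ {S3, S4}) = 0.366 + 0.346 = 0.712; P(Grade=C, Supplier ∈ {S3, S4}) = 0.100 + 0.037 = 0.137.
P(Grade=C | Supplier ∈ {S3, S4}) = 0.137/0.712 = 0.1924.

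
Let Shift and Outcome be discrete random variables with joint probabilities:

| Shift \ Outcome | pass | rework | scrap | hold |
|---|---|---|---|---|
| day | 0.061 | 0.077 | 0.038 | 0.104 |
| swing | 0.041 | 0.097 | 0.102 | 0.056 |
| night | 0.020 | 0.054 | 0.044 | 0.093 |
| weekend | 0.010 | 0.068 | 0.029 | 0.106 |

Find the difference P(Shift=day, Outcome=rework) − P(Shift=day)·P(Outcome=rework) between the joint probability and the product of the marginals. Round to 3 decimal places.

P(Shift=day) = 0.061 + 0.077 + 0.038 + 0.104 = 0.280.
P(Outcome=rework) = 0.077 + 0.097 + 0.054 + 0.068 = 0.296.
P(Shift=day, Outcome=rework) − P(Shift=day)P(Outcome=rework) = 0.077 − 0.280×0.296 = -0.006.

-0.006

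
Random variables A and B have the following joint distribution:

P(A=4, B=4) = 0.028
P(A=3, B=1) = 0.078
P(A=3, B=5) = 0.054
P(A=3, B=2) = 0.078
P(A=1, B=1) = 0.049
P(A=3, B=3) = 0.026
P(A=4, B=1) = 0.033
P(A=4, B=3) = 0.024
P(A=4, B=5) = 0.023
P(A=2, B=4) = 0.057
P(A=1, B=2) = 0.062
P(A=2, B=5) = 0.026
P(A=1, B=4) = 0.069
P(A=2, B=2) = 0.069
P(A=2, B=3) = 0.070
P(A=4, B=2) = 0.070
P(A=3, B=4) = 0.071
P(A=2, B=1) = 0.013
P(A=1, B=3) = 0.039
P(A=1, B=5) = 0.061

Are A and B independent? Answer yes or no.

P(A=2) = 0.235 and P(B=3) = 0.159, so their product is 0.03737, but P(A=2, B=3) = 0.070. Since these differ, A and B are not independent.

no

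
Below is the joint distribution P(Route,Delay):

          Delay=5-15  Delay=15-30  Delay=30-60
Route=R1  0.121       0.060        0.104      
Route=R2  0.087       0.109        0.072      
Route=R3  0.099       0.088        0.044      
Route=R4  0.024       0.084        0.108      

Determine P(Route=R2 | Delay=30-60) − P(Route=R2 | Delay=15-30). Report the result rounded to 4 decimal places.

P(Delay=30-60) = 0.104 + 0.072 + 0.044 + 0.108 = 0.328; P(Route=R2 | Delay=30-60) = 0.072/0.328 = 0.21951.
P(Delay=15-30) = 0.060 + 0.109 + 0.088 + 0.084 = 0.341; P(Route=R2 | Delay=15-30) = 0.109/0.341 = 0.31965.
Difference = -0.1001.

-0.1001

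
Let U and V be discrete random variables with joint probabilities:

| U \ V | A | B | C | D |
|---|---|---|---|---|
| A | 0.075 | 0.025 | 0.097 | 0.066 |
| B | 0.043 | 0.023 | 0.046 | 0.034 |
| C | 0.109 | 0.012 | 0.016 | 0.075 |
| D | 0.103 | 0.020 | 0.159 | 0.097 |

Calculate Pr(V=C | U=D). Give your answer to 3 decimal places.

0.420

P(U=D) = 0.103 + 0.020 + 0.159 + 0.097 = 0.379.
P(V=C | U=D) = 0.159/0.379 = 0.420.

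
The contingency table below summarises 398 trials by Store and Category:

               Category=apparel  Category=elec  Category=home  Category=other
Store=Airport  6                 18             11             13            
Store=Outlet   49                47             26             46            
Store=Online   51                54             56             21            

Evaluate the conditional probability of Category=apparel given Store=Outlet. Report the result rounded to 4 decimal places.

0.2917

Total with Store=Outlet: 49 + 47 + 26 + 46 = 168.
P(Category=apparel | Store=Outlet) = 49/168 = 0.2917.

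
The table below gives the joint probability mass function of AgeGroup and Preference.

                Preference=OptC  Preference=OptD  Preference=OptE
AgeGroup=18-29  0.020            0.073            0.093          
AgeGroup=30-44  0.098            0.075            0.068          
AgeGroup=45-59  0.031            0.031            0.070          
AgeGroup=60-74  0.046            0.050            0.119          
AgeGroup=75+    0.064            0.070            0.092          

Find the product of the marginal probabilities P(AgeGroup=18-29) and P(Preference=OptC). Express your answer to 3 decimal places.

P(AgeGroup=18-29) = 0.020 + 0.073 + 0.093 = 0.186.
P(Preference=OptC) = 0.020 + 0.098 + 0.031 + 0.046 + 0.064 = 0.259.
Product: 0.186 × 0.259 = 0.048.

0.048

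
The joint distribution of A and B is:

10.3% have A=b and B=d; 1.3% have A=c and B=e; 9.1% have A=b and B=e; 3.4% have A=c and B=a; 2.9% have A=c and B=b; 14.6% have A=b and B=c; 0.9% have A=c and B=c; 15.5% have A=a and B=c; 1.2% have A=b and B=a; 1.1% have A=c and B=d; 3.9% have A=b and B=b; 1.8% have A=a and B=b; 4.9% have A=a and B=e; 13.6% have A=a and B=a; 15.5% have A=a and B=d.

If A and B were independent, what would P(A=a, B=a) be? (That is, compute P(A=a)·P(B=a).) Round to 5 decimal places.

P(A=a) = 0.136 + 0.018 + 0.155 + 0.155 + 0.049 = 0.513.
P(B=a) = 0.136 + 0.012 + 0.034 = 0.182.
Product: 0.513 × 0.182 = 0.09337.

0.09337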